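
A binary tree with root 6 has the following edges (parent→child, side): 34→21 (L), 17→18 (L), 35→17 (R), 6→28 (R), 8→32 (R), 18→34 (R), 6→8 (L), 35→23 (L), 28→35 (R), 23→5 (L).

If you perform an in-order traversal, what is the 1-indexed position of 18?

8

In-order visits the left subtree, then the node, then the right subtree.
At 6: go left to 8.
  At 8: no left child.
  Visit 8.
  At 8: go right to 32.
    32 is a leaf — visit 32.
Visit 6.
At 6: go right to 28.
  At 28: no left child.
  Visit 28.
  At 28: go right to 35.
    At 35: go left to 23.
      At 23: go left to 5.
        5 is a leaf — visit 5.
      Visit 23.
      At 23: no right child.
    Visit 35.
    At 35: go right to 17.
      At 17: go left to 18.
        At 18: no left child.
        Visit 18.
        At 18: go right to 34.
          At 34: go left to 21.
            21 is a leaf — visit 21.
          Visit 34.
          At 34: no right child.
      Visit 17.
      At 17: no right child.
Full in-order sequence: 8, 32, 6, 28, 5, 23, 35, 18, 21, 34, 17.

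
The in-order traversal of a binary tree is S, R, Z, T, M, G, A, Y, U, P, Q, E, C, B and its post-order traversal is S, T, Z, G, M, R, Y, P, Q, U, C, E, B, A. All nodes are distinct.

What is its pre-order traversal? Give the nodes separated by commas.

A, R, S, M, Z, T, G, B, E, U, Y, Q, P, C

The last element of post-order is the root; it splits in-order into left and right subtrees.
Root A: left subtree has 6 nodes {S, R, Z, T, M, G}, right has 7 {Y, U, P, Q, E, C, B}.
  Root R: left subtree has 1 node {S}, right has 4 {Z, T, M, G}.
    Root M: left subtree has 2 nodes {Z, T}, right has 1 {G}.
      Root Z: left subtree has 0 nodes { }, right has 1 {T}.
  Root B: left subtree has 6 nodes {Y, U, P, Q, E, C}, right has 0 { }.
    Root E: left subtree has 4 nodes {Y, U, P, Q}, right has 1 {C}.
      Root U: left subtree has 1 node {Y}, right has 2 {P, Q}.
        Root Q: left subtree has 1 node {P}, right has 0 { }.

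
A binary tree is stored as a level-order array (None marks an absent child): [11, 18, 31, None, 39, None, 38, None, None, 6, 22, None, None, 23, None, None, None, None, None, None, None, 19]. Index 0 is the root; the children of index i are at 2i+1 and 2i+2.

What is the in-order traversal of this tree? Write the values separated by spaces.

18 6 39 19 22 11 31 23 38

In-order visits the left subtree, then the node, then the right subtree.
At 11: go left to 18.
  At 18: no left child.
  Visit 18.
  At 18: go right to 39.
    At 39: go left to 6.
      6 is a leaf — visit 6.
    Visit 39.
    At 39: go right to 22.
      At 22: go left to 19.
        19 is a leaf — visit 19.
      Visit 22.
      At 22: no right child.
Visit 11.
At 11: go right to 31.
  At 31: no left child.
  Visit 31.
  At 31: go right to 38.
    At 38: go left to 23.
      23 is a leaf — visit 23.
    Visit 38.
    At 38: no right child.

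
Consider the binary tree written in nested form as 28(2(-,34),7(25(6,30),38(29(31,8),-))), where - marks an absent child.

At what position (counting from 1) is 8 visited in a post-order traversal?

7

Post-order visits the left subtree, then the right subtree, then the node.
At 28: go left to 2.
  At 2: no left child.
  At 2: go right to 34.
    34 is a leaf — visit 34.
  Visit 2.
At 28: go right to 7.
  At 7: go left to 25.
    At 25: go left to 6.
      6 is a leaf — visit 6.
    At 25: go right to 30.
      30 is a leaf — visit 30.
    Visit 25.
  At 7: go right to 38.
    At 38: go left to 29.
      At 29: go left to 31.
        31 is a leaf — visit 31.
      At 29: go right to 8.
        8 is a leaf — visit 8.
      Visit 29.
    At 38: no right child.
    Visit 38.
  Visit 7.
Visit 28.
Full post-order sequence: 34, 2, 6, 30, 25, 31, 8, 29, 38, 7, 28.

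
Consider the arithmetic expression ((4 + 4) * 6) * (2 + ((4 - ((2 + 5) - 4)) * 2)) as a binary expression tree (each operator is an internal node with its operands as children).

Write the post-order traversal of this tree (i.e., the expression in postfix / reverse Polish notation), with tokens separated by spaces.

Post-order on an expression tree gives postfix notation: for each operator, emit left operand, right operand, then the operator.

4 4 + 6 * 2 4 2 5 + 4 - - 2 * + *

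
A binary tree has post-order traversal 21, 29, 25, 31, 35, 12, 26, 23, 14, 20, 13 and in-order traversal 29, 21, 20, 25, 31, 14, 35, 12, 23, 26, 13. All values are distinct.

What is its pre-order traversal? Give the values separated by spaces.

The last element of post-order is the root; it splits in-order into left and right subtrees.
Root 13: left subtree has 10 nodes {29, 21, 20, 25, 31, 14, 35, 12, 23, 26}, right has 0 { }.
  Root 20: left subtree has 2 nodes {29, 21}, right has 7 {25, 31, 14, 35, 12, 23, 26}.
    Root 29: left subtree has 0 nodes { }, right has 1 {21}.
    Root 14: left subtree has 2 nodes {25, 31}, right has 4 {35, 12, 23, 26}.
      Root 31: left subtree has 1 node {25}, right has 0 { }.
      Root 23: left subtree has 2 nodes {35, 12}, right has 1 {26}.
        Root 12: left subtree has 1 node {35}, right has 0 { }.

13 20 29 21 14 31 25 23 12 35 26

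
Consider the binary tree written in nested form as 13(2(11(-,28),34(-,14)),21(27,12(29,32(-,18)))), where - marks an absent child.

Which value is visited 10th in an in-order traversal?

12

In-order visits the left subtree, then the node, then the right subtree.
At 13: go left to 2.
  At 2: go left to 11.
    At 11: no left child.
    Visit 11.
    At 11: go right to 28.
      28 is a leaf — visit 28.
  Visit 2.
  At 2: go right to 34.
    At 34: no left child.
    Visit 34.
    At 34: go right to 14.
      14 is a leaf — visit 14.
Visit 13.
At 13: go right to 21.
  At 21: go left to 27.
    27 is a leaf — visit 27.
  Visit 21.
  At 21: go right to 12.
    At 12: go left to 29.
      29 is a leaf — visit 29.
    Visit 12.
    At 12: go right to 32.
      At 32: no left child.
      Visit 32.
      At 32: go right to 18.
        18 is a leaf — visit 18.
Full in-order sequence: 11, 28, 2, 34, 14, 13, 27, 21, 29, 12, 32, 18.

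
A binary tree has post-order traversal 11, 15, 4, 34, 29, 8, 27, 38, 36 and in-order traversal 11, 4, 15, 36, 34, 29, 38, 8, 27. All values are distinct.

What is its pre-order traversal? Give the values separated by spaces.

36 4 11 15 38 29 34 27 8

The last element of post-order is the root; it splits in-order into left and right subtrees.
Root 36: left subtree has 3 nodes {11, 4, 15}, right has 5 {34, 29, 38, 8, 27}.
  Root 4: left subtree has 1 node {11}, right has 1 {15}.
  Root 38: left subtree has 2 nodes {34, 29}, right has 2 {8, 27}.
    Root 29: left subtree has 1 node {34}, right has 0 { }.
    Root 27: left subtree has 1 node {8}, right has 0 { }.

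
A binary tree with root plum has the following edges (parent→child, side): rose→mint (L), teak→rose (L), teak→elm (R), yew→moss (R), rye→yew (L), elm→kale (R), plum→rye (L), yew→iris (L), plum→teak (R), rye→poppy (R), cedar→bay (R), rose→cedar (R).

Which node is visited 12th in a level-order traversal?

kale

Level-order visits nodes level by level from the root, left to right within each level.
Level 0: plum
Level 1: rye, teak
Level 2: yew, poppy, rose, elm
Level 3: iris, moss, mint, cedar, kale
Level 4: bay
Full level-order sequence: plum, rye, teak, yew, poppy, rose, elm, iris, moss, mint, cedar, kale, bay.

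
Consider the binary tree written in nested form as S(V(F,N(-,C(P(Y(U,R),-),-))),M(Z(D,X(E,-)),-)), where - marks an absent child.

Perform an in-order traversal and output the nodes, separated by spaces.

In-order visits the left subtree, then the node, then the right subtree.
At S: go left to V.
  At V: go left to F.
    F is a leaf — visit F.
  Visit V.
  At V: go right to N.
    At N: no left child.
    Visit N.
    At N: go right to C.
      At C: go left to P.
        At P: go left to Y.
          At Y: go left to U.
            U is a leaf — visit U.
          Visit Y.
          At Y: go right to R.
            R is a leaf — visit R.
        Visit P.
        At P: no right child.
      Visit C.
      At C: no right child.
Visit S.
At S: go right to M.
  At M: go left to Z.
    At Z: go left to D.
      D is a leaf — visit D.
    Visit Z.
    At Z: go right to X.
      At X: go left to E.
        E is a leaf — visit E.
      Visit X.
      At X: no right child.
  Visit M.
  At M: no right child.

F V N U Y R P C S D Z E X M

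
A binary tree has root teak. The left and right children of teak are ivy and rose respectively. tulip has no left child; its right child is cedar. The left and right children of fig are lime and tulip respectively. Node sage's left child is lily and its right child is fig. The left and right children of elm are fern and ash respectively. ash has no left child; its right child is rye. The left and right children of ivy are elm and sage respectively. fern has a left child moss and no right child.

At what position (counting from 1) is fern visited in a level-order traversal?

6

Level-order visits nodes level by level from the root, left to right within each level.
Level 0: teak
Level 1: ivy, rose
Level 2: elm, sage
Level 3: fern, ash, lily, fig
Level 4: moss, rye, lime, tulip
Level 5: cedar
Full level-order sequence: teak, ivy, rose, elm, sage, fern, ash, lily, fig, moss, rye, lime, tulip, cedar.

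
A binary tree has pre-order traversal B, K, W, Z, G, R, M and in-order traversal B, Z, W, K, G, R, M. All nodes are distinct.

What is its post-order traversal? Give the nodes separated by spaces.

Z W M R G K B

The first element of pre-order is the root; it splits in-order into left and right subtrees.
Root B: left subtree has 0 nodes { }, right has 6 {Z, W, K, G, R, M}.
  Root K: left subtree has 2 nodes {Z, W}, right has 3 {G, R, M}.
    Root W: left subtree has 1 node {Z}, right has 0 { }.
    Root G: left subtree has 0 nodes { }, right has 2 {R, M}.
      Root R: left subtree has 0 nodes { }, right has 1 {M}.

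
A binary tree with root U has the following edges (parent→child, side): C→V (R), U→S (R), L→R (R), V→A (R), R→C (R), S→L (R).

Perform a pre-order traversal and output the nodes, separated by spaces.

Pre-order visits the node, then its left subtree, then its right subtree.
Visit U.
At U: no left child.
At U: go right to S.
  Visit S.
  At S: no left child.
  At S: go right to L.
    Visit L.
    At L: no left child.
    At L: go right to R.
      Visit R.
      At R: no left child.
      At R: go right to C.
        Visit C.
        At C: no left child.
        At C: go right to V.
          Visit V.
          At V: no left child.
          At V: go right to A.
            A is a leaf — visit A.

U S L R C V A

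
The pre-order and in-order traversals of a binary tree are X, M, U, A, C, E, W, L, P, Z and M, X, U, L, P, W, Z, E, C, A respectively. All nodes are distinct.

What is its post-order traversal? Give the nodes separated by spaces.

M P L Z W E C A U X

The first element of pre-order is the root; it splits in-order into left and right subtrees.
Root X: left subtree has 1 node {M}, right has 8 {U, L, P, W, Z, E, C, A}.
  Root U: left subtree has 0 nodes { }, right has 7 {L, P, W, Z, E, C, A}.
    Root A: left subtree has 6 nodes {L, P, W, Z, E, C}, right has 0 { }.
      Root C: left subtree has 5 nodes {L, P, W, Z, E}, right has 0 { }.
        Root E: left subtree has 4 nodes {L, P, W, Z}, right has 0 { }.
          Root W: left subtree has 2 nodes {L, P}, right has 1 {Z}.
            Root L: left subtree has 0 nodes { }, right has 1 {P}.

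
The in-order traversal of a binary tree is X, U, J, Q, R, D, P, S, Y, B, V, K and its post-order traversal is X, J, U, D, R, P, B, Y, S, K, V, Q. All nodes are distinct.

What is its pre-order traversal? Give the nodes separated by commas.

Q, U, X, J, V, S, P, R, D, Y, B, K

The last element of post-order is the root; it splits in-order into left and right subtrees.
Root Q: left subtree has 3 nodes {X, U, J}, right has 8 {R, D, P, S, Y, B, V, K}.
  Root U: left subtree has 1 node {X}, right has 1 {J}.
  Root V: left subtree has 6 nodes {R, D, P, S, Y, B}, right has 1 {K}.
    Root S: left subtree has 3 nodes {R, D, P}, right has 2 {Y, B}.
      Root P: left subtree has 2 nodes {R, D}, right has 0 { }.
        Root R: left subtree has 0 nodes { }, right has 1 {D}.
      Root Y: left subtree has 0 nodes { }, right has 1 {B}.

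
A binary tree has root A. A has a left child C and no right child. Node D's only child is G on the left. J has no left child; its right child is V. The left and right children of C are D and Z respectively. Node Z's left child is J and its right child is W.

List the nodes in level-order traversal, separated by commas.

A, C, D, Z, G, J, W, V

Level-order visits nodes level by level from the root, left to right within each level.
Level 0: A
Level 1: C
Level 2: D, Z
Level 3: G, J, W
Level 4: V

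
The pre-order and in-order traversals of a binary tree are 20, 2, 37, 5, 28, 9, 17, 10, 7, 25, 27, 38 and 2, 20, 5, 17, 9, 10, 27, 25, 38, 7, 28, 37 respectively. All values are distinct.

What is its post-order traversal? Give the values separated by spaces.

The first element of pre-order is the root; it splits in-order into left and right subtrees.
Root 20: left subtree has 1 node {2}, right has 10 {5, 17, 9, 10, 27, 25, 38, 7, 28, 37}.
  Root 37: left subtree has 9 nodes {5, 17, 9, 10, 27, 25, 38, 7, 28}, right has 0 { }.
    Root 5: left subtree has 0 nodes { }, right has 8 {17, 9, 10, 27, 25, 38, 7, 28}.
      Root 28: left subtree has 7 nodes {17, 9, 10, 27, 25, 38, 7}, right has 0 { }.
        Root 9: left subtree has 1 node {17}, right has 5 {10, 27, 25, 38, 7}.
          Root 10: left subtree has 0 nodes { }, right has 4 {27, 25, 38, 7}.
            Root 7: left subtree has 3 nodes {27, 25, 38}, right has 0 { }.
              Root 25: left subtree has 1 node {27}, right has 1 {38}.

2 17 27 38 25 7 10 9 28 5 37 20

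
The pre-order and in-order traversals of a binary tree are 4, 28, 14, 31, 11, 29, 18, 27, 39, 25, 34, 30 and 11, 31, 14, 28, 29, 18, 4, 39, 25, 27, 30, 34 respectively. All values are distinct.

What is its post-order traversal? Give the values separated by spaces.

The first element of pre-order is the root; it splits in-order into left and right subtrees.
Root 4: left subtree has 6 nodes {11, 31, 14, 28, 29, 18}, right has 5 {39, 25, 27, 30, 34}.
  Root 28: left subtree has 3 nodes {11, 31, 14}, right has 2 {29, 18}.
    Root 14: left subtree has 2 nodes {11, 31}, right has 0 { }.
      Root 31: left subtree has 1 node {11}, right has 0 { }.
    Root 29: left subtree has 0 nodes { }, right has 1 {18}.
  Root 27: left subtree has 2 nodes {39, 25}, right has 2 {30, 34}.
    Root 39: left subtree has 0 nodes { }, right has 1 {25}.
    Root 34: left subtree has 1 node {30}, right has 0 { }.

11 31 14 18 29 28 25 39 30 34 27 4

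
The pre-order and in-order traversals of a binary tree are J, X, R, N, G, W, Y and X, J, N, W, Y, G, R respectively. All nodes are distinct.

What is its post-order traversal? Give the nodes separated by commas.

X, Y, W, G, N, R, J

The first element of pre-order is the root; it splits in-order into left and right subtrees.
Root J: left subtree has 1 node {X}, right has 5 {N, W, Y, G, R}.
  Root R: left subtree has 4 nodes {N, W, Y, G}, right has 0 { }.
    Root N: left subtree has 0 nodes { }, right has 3 {W, Y, G}.
      Root G: left subtree has 2 nodes {W, Y}, right has 0 { }.
        Root W: left subtree has 0 nodes { }, right has 1 {Y}.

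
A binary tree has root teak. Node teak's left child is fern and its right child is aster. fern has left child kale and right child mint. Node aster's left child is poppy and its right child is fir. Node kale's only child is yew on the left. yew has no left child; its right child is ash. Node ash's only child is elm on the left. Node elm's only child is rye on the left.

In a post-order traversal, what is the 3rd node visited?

Post-order visits the left subtree, then the right subtree, then the node.
At teak: go left to fern.
  At fern: go left to kale.
    At kale: go left to yew.
      At yew: no left child.
      At yew: go right to ash.
        At ash: go left to elm.
          At elm: go left to rye.
            rye is a leaf — visit rye.
          At elm: no right child.
          Visit elm.
        At ash: no right child.
        Visit ash.
      Visit yew.
    At kale: no right child.
    Visit kale.
  At fern: go right to mint.
    mint is a leaf — visit mint.
  Visit fern.
At teak: go right to aster.
  At aster: go left to poppy.
    poppy is a leaf — visit poppy.
  At aster: go right to fir.
    fir is a leaf — visit fir.
  Visit aster.
Visit teak.
Full post-order sequence: rye, elm, ash, yew, kale, mint, fern, poppy, fir, aster, teak.

ash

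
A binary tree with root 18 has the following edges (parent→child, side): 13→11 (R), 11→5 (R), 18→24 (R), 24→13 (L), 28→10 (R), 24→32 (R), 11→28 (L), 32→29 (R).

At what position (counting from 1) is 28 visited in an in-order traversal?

3

In-order visits the left subtree, then the node, then the right subtree.
At 18: no left child.
Visit 18.
At 18: go right to 24.
  At 24: go left to 13.
    At 13: no left child.
    Visit 13.
    At 13: go right to 11.
      At 11: go left to 28.
        At 28: no left child.
        Visit 28.
        At 28: go right to 10.
          10 is a leaf — visit 10.
      Visit 11.
      At 11: go right to 5.
        5 is a leaf — visit 5.
  Visit 24.
  At 24: go right to 32.
    At 32: no left child.
    Visit 32.
    At 32: go right to 29.
      29 is a leaf — visit 29.
Full in-order sequence: 18, 13, 28, 10, 11, 5, 24, 32, 29.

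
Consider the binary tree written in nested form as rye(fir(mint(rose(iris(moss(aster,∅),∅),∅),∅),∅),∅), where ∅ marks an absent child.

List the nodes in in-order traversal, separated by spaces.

In-order visits the left subtree, then the node, then the right subtree.
At rye: go left to fir.
  At fir: go left to mint.
    At mint: go left to rose.
      At rose: go left to iris.
        At iris: go left to moss.
          At moss: go left to aster.
            aster is a leaf — visit aster.
          Visit moss.
          At moss: no right child.
        Visit iris.
        At iris: no right child.
      Visit rose.
      At rose: no right child.
    Visit mint.
    At mint: no right child.
  Visit fir.
  At fir: no right child.
Visit rye.
At rye: no right child.

aster moss iris rose mint fir rye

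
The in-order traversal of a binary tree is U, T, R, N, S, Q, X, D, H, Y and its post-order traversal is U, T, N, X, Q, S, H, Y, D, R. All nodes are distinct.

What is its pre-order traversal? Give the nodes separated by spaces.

The last element of post-order is the root; it splits in-order into left and right subtrees.
Root R: left subtree has 2 nodes {U, T}, right has 7 {N, S, Q, X, D, H, Y}.
  Root T: left subtree has 1 node {U}, right has 0 { }.
  Root D: left subtree has 4 nodes {N, S, Q, X}, right has 2 {H, Y}.
    Root S: left subtree has 1 node {N}, right has 2 {Q, X}.
      Root Q: left subtree has 0 nodes { }, right has 1 {X}.
    Root Y: left subtree has 1 node {H}, right has 0 { }.

R T U D S N Q X Y H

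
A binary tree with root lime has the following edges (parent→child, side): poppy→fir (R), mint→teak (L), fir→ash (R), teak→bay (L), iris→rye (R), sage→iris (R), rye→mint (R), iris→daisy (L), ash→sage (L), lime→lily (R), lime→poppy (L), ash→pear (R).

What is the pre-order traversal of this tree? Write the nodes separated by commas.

Pre-order visits the node, then its left subtree, then its right subtree.
Visit lime.
At lime: go left to poppy.
  Visit poppy.
  At poppy: no left child.
  At poppy: go right to fir.
    Visit fir.
    At fir: no left child.
    At fir: go right to ash.
      Visit ash.
      At ash: go left to sage.
        Visit sage.
        At sage: no left child.
        At sage: go right to iris.
          Visit iris.
          At iris: go left to daisy.
            daisy is a leaf — visit daisy.
          At iris: go right to rye.
            Visit rye.
            At rye: no left child.
            At rye: go right to mint.
              Visit mint.
              At mint: go left to teak.
                Visit teak.
                At teak: go left to bay.
                  bay is a leaf — visit bay.
                At teak: no right child.
              At mint: no right child.
      At ash: go right to pear.
        pear is a leaf — visit pear.
At lime: go right to lily.
  lily is a leaf — visit lily.

lime, poppy, fir, ash, sage, iris, daisy, rye, mint, teak, bay, pear, lily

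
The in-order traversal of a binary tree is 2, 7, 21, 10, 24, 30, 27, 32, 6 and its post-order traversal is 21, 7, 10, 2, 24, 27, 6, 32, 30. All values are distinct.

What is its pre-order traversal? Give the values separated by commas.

30, 24, 2, 10, 7, 21, 32, 27, 6

The last element of post-order is the root; it splits in-order into left and right subtrees.
Root 30: left subtree has 5 nodes {2, 7, 21, 10, 24}, right has 3 {27, 32, 6}.
  Root 24: left subtree has 4 nodes {2, 7, 21, 10}, right has 0 { }.
    Root 2: left subtree has 0 nodes { }, right has 3 {7, 21, 10}.
      Root 10: left subtree has 2 nodes {7, 21}, right has 0 { }.
        Root 7: left subtree has 0 nodes { }, right has 1 {21}.
  Root 32: left subtree has 1 node {27}, right has 1 {6}.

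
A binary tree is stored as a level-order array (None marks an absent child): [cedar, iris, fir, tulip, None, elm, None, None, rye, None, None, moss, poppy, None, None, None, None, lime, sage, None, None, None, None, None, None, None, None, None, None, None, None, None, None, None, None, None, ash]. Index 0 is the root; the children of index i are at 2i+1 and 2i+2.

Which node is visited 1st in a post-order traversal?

Post-order visits the left subtree, then the right subtree, then the node.
At cedar: go left to iris.
  At iris: go left to tulip.
    At tulip: no left child.
    At tulip: go right to rye.
      At rye: go left to lime.
        At lime: no left child.
        At lime: go right to ash.
          ash is a leaf — visit ash.
        Visit lime.
      At rye: go right to sage.
        sage is a leaf — visit sage.
      Visit rye.
    Visit tulip.
  At iris: no right child.
  Visit iris.
At cedar: go right to fir.
  At fir: go left to elm.
    At elm: go left to moss.
      moss is a leaf — visit moss.
    At elm: go right to poppy.
      poppy is a leaf — visit poppy.
    Visit elm.
  At fir: no right child.
  Visit fir.
Visit cedar.
Full post-order sequence: ash, lime, sage, rye, tulip, iris, moss, poppy, elm, fir, cedar.

ash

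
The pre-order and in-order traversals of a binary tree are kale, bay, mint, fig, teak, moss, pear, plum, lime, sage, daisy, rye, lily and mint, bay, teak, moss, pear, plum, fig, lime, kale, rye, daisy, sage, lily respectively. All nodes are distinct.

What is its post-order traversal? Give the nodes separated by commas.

mint, plum, pear, moss, teak, lime, fig, bay, rye, daisy, lily, sage, kale

The first element of pre-order is the root; it splits in-order into left and right subtrees.
Root kale: left subtree has 8 nodes {mint, bay, teak, moss, pear, plum, fig, lime}, right has 4 {rye, daisy, sage, lily}.
  Root bay: left subtree has 1 node {mint}, right has 6 {teak, moss, pear, plum, fig, lime}.
    Root fig: left subtree has 4 nodes {teak, moss, pear, plum}, right has 1 {lime}.
      Root teak: left subtree has 0 nodes { }, right has 3 {moss, pear, plum}.
        Root moss: left subtree has 0 nodes { }, right has 2 {pear, plum}.
          Root pear: left subtree has 0 nodes { }, right has 1 {plum}.
  Root sage: left subtree has 2 nodes {rye, daisy}, right has 1 {lily}.
    Root daisy: left subtree has 1 node {rye}, right has 0 { }.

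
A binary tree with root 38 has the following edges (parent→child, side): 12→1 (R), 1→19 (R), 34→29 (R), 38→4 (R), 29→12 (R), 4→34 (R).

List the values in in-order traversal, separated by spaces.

38 4 34 29 12 1 19

In-order visits the left subtree, then the node, then the right subtree.
At 38: no left child.
Visit 38.
At 38: go right to 4.
  At 4: no left child.
  Visit 4.
  At 4: go right to 34.
    At 34: no left child.
    Visit 34.
    At 34: go right to 29.
      At 29: no left child.
      Visit 29.
      At 29: go right to 12.
        At 12: no left child.
        Visit 12.
        At 12: go right to 1.
          At 1: no left child.
          Visit 1.
          At 1: go right to 19.
            19 is a leaf — visit 19.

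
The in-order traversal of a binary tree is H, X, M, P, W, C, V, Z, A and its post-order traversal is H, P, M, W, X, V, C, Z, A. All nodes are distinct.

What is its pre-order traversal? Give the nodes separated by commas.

The last element of post-order is the root; it splits in-order into left and right subtrees.
Root A: left subtree has 8 nodes {H, X, M, P, W, C, V, Z}, right has 0 { }.
  Root Z: left subtree has 7 nodes {H, X, M, P, W, C, V}, right has 0 { }.
    Root C: left subtree has 5 nodes {H, X, M, P, W}, right has 1 {V}.
      Root X: left subtree has 1 node {H}, right has 3 {M, P, W}.
        Root W: left subtree has 2 nodes {M, P}, right has 0 { }.
          Root M: left subtree has 0 nodes { }, right has 1 {P}.

A, Z, C, X, H, W, M, P, V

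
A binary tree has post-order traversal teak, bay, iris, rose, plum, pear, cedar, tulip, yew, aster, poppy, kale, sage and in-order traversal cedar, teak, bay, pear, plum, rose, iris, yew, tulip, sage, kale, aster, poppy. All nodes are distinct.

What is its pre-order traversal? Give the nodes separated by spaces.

The last element of post-order is the root; it splits in-order into left and right subtrees.
Root sage: left subtree has 9 nodes {cedar, teak, bay, pear, plum, rose, iris, yew, tulip}, right has 3 {kale, aster, poppy}.
  Root yew: left subtree has 7 nodes {cedar, teak, bay, pear, plum, rose, iris}, right has 1 {tulip}.
    Root cedar: left subtree has 0 nodes { }, right has 6 {teak, bay, pear, plum, rose, iris}.
      Root pear: left subtree has 2 nodes {teak, bay}, right has 3 {plum, rose, iris}.
        Root bay: left subtree has 1 node {teak}, right has 0 { }.
        Root plum: left subtree has 0 nodes { }, right has 2 {rose, iris}.
          Root rose: left subtree has 0 nodes { }, right has 1 {iris}.
  Root kale: left subtree has 0 nodes { }, right has 2 {aster, poppy}.
    Root poppy: left subtree has 1 node {aster}, right has 0 { }.

sage yew cedar pear bay teak plum rose iris tulip kale poppy aster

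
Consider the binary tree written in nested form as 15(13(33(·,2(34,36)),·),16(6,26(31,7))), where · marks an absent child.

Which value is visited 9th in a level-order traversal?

7

Level-order visits nodes level by level from the root, left to right within each level.
Level 0: 15
Level 1: 13, 16
Level 2: 33, 6, 26
Level 3: 2, 31, 7
Level 4: 34, 36
Full level-order sequence: 15, 13, 16, 33, 6, 26, 2, 31, 7, 34, 36.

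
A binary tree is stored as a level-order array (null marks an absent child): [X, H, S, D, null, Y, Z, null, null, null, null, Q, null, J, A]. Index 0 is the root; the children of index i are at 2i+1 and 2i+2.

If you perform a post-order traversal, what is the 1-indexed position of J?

5

Post-order visits the left subtree, then the right subtree, then the node.
At X: go left to H.
  At H: go left to D.
    D is a leaf — visit D.
  At H: no right child.
  Visit H.
At X: go right to S.
  At S: go left to Y.
    At Y: go left to Q.
      Q is a leaf — visit Q.
    At Y: no right child.
    Visit Y.
  At S: go right to Z.
    At Z: go left to J.
      J is a leaf — visit J.
    At Z: go right to A.
      A is a leaf — visit A.
    Visit Z.
  Visit S.
Visit X.
Full post-order sequence: D, H, Q, Y, J, A, Z, S, X.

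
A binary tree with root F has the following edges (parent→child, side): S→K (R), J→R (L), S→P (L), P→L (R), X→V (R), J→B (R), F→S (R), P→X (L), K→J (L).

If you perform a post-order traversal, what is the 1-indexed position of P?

4

Post-order visits the left subtree, then the right subtree, then the node.
At F: no left child.
At F: go right to S.
  At S: go left to P.
    At P: go left to X.
      At X: no left child.
      At X: go right to V.
        V is a leaf — visit V.
      Visit X.
    At P: go right to L.
      L is a leaf — visit L.
    Visit P.
  At S: go right to K.
    At K: go left to J.
      At J: go left to R.
        R is a leaf — visit R.
      At J: go right to B.
        B is a leaf — visit B.
      Visit J.
    At K: no right child.
    Visit K.
  Visit S.
Visit F.
Full post-order sequence: V, X, L, P, R, B, J, K, S, F.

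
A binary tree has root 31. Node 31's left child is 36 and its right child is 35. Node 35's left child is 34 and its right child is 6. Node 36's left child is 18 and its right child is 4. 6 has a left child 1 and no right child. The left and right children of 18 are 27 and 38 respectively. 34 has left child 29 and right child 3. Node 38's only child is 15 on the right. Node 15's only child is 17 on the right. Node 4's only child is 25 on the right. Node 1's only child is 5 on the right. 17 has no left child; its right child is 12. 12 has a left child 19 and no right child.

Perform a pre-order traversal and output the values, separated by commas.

31, 36, 18, 27, 38, 15, 17, 12, 19, 4, 25, 35, 34, 29, 3, 6, 1, 5

Pre-order visits the node, then its left subtree, then its right subtree.
Visit 31.
At 31: go left to 36.
  Visit 36.
  At 36: go left to 18.
    Visit 18.
    At 18: go left to 27.
      27 is a leaf — visit 27.
    At 18: go right to 38.
      Visit 38.
      At 38: no left child.
      At 38: go right to 15.
        Visit 15.
        At 15: no left child.
        At 15: go right to 17.
          Visit 17.
          At 17: no left child.
          At 17: go right to 12.
            Visit 12.
            At 12: go left to 19.
              19 is a leaf — visit 19.
            At 12: no right child.
  At 36: go right to 4.
    Visit 4.
    At 4: no left child.
    At 4: go right to 25.
      25 is a leaf — visit 25.
At 31: go right to 35.
  Visit 35.
  At 35: go left to 34.
    Visit 34.
    At 34: go left to 29.
      29 is a leaf — visit 29.
    At 34: go right to 3.
      3 is a leaf — visit 3.
  At 35: go right to 6.
    Visit 6.
    At 6: go left to 1.
      Visit 1.
      At 1: no left child.
      At 1: go right to 5.
        5 is a leaf — visit 5.
    At 6: no right child.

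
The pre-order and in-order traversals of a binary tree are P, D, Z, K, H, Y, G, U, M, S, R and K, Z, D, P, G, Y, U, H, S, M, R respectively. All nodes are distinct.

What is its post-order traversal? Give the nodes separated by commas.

The first element of pre-order is the root; it splits in-order into left and right subtrees.
Root P: left subtree has 3 nodes {K, Z, D}, right has 7 {G, Y, U, H, S, M, R}.
  Root D: left subtree has 2 nodes {K, Z}, right has 0 { }.
    Root Z: left subtree has 1 node {K}, right has 0 { }.
  Root H: left subtree has 3 nodes {G, Y, U}, right has 3 {S, M, R}.
    Root Y: left subtree has 1 node {G}, right has 1 {U}.
    Root M: left subtree has 1 node {S}, right has 1 {R}.

K, Z, D, G, U, Y, S, R, M, H, P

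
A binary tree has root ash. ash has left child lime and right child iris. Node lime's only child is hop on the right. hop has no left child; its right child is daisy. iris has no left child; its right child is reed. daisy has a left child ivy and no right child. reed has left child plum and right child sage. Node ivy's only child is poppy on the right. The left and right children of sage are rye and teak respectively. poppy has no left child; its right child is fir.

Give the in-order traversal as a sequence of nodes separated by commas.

In-order visits the left subtree, then the node, then the right subtree.
At ash: go left to lime.
  At lime: no left child.
  Visit lime.
  At lime: go right to hop.
    At hop: no left child.
    Visit hop.
    At hop: go right to daisy.
      At daisy: go left to ivy.
        At ivy: no left child.
        Visit ivy.
        At ivy: go right to poppy.
          At poppy: no left child.
          Visit poppy.
          At poppy: go right to fir.
            fir is a leaf — visit fir.
      Visit daisy.
      At daisy: no right child.
Visit ash.
At ash: go right to iris.
  At iris: no left child.
  Visit iris.
  At iris: go right to reed.
    At reed: go left to plum.
      plum is a leaf — visit plum.
    Visit reed.
    At reed: go right to sage.
      At sage: go left to rye.
        rye is a leaf — visit rye.
      Visit sage.
      At sage: go right to teak.
        teak is a leaf — visit teak.

lime, hop, ivy, poppy, fir, daisy, ash, iris, plum, reed, rye, sage, teak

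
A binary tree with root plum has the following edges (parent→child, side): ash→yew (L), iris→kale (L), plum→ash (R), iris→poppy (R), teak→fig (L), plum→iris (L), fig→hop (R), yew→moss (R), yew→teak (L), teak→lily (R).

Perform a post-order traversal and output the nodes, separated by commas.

Post-order visits the left subtree, then the right subtree, then the node.
At plum: go left to iris.
  At iris: go left to kale.
    kale is a leaf — visit kale.
  At iris: go right to poppy.
    poppy is a leaf — visit poppy.
  Visit iris.
At plum: go right to ash.
  At ash: go left to yew.
    At yew: go left to teak.
      At teak: go left to fig.
        At fig: no left child.
        At fig: go right to hop.
          hop is a leaf — visit hop.
        Visit fig.
      At teak: go right to lily.
        lily is a leaf — visit lily.
      Visit teak.
    At yew: go right to moss.
      moss is a leaf — visit moss.
    Visit yew.
  At ash: no right child.
  Visit ash.
Visit plum.

kale, poppy, iris, hop, fig, lily, teak, moss, yew, ash, plum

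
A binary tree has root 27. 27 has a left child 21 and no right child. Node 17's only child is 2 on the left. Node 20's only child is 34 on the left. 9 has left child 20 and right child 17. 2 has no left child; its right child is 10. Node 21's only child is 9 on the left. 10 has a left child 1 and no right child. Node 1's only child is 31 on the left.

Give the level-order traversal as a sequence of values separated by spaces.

27 21 9 20 17 34 2 10 1 31

Level-order visits nodes level by level from the root, left to right within each level.
Level 0: 27
Level 1: 21
Level 2: 9
Level 3: 20, 17
Level 4: 34, 2
Level 5: 10
Level 6: 1
Level 7: 31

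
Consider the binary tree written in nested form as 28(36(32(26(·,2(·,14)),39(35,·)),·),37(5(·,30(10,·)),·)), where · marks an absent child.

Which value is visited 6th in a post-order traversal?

Post-order visits the left subtree, then the right subtree, then the node.
At 28: go left to 36.
  At 36: go left to 32.
    At 32: go left to 26.
      At 26: no left child.
      At 26: go right to 2.
        At 2: no left child.
        At 2: go right to 14.
          14 is a leaf — visit 14.
        Visit 2.
      Visit 26.
    At 32: go right to 39.
      At 39: go left to 35.
        35 is a leaf — visit 35.
      At 39: no right child.
      Visit 39.
    Visit 32.
  At 36: no right child.
  Visit 36.
At 28: go right to 37.
  At 37: go left to 5.
    At 5: no left child.
    At 5: go right to 30.
      At 30: go left to 10.
        10 is a leaf — visit 10.
      At 30: no right child.
      Visit 30.
    Visit 5.
  At 37: no right child.
  Visit 37.
Visit 28.
Full post-order sequence: 14, 2, 26, 35, 39, 32, 36, 10, 30, 5, 37, 28.

32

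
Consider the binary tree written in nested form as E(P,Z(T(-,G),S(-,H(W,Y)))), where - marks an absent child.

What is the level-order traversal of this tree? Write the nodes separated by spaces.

E P Z T S G H W Y

Level-order visits nodes level by level from the root, left to right within each level.
Level 0: E
Level 1: P, Z
Level 2: T, S
Level 3: G, H
Level 4: W, Y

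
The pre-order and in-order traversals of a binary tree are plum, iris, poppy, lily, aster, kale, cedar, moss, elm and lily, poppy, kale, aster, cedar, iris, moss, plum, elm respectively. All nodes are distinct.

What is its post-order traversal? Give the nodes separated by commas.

lily, kale, cedar, aster, poppy, moss, iris, elm, plum

The first element of pre-order is the root; it splits in-order into left and right subtrees.
Root plum: left subtree has 7 nodes {lily, poppy, kale, aster, cedar, iris, moss}, right has 1 {elm}.
  Root iris: left subtree has 5 nodes {lily, poppy, kale, aster, cedar}, right has 1 {moss}.
    Root poppy: left subtree has 1 node {lily}, right has 3 {kale, aster, cedar}.
      Root aster: left subtree has 1 node {kale}, right has 1 {cedar}.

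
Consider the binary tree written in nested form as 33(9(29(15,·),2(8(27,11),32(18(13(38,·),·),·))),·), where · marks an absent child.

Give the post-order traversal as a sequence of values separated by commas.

Post-order visits the left subtree, then the right subtree, then the node.
At 33: go left to 9.
  At 9: go left to 29.
    At 29: go left to 15.
      15 is a leaf — visit 15.
    At 29: no right child.
    Visit 29.
  At 9: go right to 2.
    At 2: go left to 8.
      At 8: go left to 27.
        27 is a leaf — visit 27.
      At 8: go right to 11.
        11 is a leaf — visit 11.
      Visit 8.
    At 2: go right to 32.
      At 32: go left to 18.
        At 18: go left to 13.
          At 13: go left to 38.
            38 is a leaf — visit 38.
          At 13: no right child.
          Visit 13.
        At 18: no right child.
        Visit 18.
      At 32: no right child.
      Visit 32.
    Visit 2.
  Visit 9.
At 33: no right child.
Visit 33.

15, 29, 27, 11, 8, 38, 13, 18, 32, 2, 9, 33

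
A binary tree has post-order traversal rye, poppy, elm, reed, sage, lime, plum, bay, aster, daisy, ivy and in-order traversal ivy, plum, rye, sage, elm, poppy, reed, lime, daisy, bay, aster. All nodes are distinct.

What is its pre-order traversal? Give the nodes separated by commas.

The last element of post-order is the root; it splits in-order into left and right subtrees.
Root ivy: left subtree has 0 nodes { }, right has 10 {plum, rye, sage, elm, poppy, reed, lime, daisy, bay, aster}.
  Root daisy: left subtree has 7 nodes {plum, rye, sage, elm, poppy, reed, lime}, right has 2 {bay, aster}.
    Root plum: left subtree has 0 nodes { }, right has 6 {rye, sage, elm, poppy, reed, lime}.
      Root lime: left subtree has 5 nodes {rye, sage, elm, poppy, reed}, right has 0 { }.
        Root sage: left subtree has 1 node {rye}, right has 3 {elm, poppy, reed}.
          Root reed: left subtree has 2 nodes {elm, poppy}, right has 0 { }.
            Root elm: left subtree has 0 nodes { }, right has 1 {poppy}.
    Root aster: left subtree has 1 node {bay}, right has 0 { }.

ivy, daisy, plum, lime, sage, rye, reed, elm, poppy, aster, bay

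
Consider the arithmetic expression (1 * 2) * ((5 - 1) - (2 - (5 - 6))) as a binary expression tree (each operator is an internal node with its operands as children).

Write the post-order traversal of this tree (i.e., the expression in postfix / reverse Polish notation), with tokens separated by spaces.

Post-order on an expression tree gives postfix notation: for each operator, emit left operand, right operand, then the operator.

1 2 * 5 1 - 2 5 6 - - - *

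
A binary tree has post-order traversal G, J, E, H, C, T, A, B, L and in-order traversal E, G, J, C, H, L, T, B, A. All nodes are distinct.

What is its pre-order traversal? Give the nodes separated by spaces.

The last element of post-order is the root; it splits in-order into left and right subtrees.
Root L: left subtree has 5 nodes {E, G, J, C, H}, right has 3 {T, B, A}.
  Root C: left subtree has 3 nodes {E, G, J}, right has 1 {H}.
    Root E: left subtree has 0 nodes { }, right has 2 {G, J}.
      Root J: left subtree has 1 node {G}, right has 0 { }.
  Root B: left subtree has 1 node {T}, right has 1 {A}.

L C E J G H B T A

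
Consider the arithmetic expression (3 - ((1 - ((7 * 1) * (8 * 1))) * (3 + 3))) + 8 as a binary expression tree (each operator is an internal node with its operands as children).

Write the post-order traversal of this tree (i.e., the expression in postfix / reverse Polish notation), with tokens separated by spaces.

Post-order on an expression tree gives postfix notation: for each operator, emit left operand, right operand, then the operator.

3 1 7 1 * 8 1 * * - 3 3 + * - 8 +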